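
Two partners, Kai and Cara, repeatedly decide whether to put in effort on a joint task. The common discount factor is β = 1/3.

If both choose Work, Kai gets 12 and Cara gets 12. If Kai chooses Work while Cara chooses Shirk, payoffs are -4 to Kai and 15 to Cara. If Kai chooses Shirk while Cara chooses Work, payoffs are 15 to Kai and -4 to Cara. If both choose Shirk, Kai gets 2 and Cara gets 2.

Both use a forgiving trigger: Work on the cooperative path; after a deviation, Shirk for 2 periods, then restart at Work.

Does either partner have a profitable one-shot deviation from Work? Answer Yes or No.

IC: β+…+β^2 ≥ (15−12)/(12−2) = 3/10.
At β = 1/3: partial sum = 0.4444 ≥ 0.3000. Cooperation sustainable.

No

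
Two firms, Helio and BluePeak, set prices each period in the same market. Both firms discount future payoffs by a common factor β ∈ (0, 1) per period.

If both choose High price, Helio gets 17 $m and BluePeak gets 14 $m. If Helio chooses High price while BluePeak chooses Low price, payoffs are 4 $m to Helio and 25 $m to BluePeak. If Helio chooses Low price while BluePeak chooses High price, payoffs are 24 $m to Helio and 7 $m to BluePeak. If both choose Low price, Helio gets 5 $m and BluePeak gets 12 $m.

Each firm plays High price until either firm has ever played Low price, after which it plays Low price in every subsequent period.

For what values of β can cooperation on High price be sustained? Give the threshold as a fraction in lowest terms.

11/13

For Helio: deviation gain 24−17 = 7, per-period punishment loss 17−5 = 12. IC gives β ≥ 7/19.
For BluePeak: gain 11, loss 2 per period, so β ≥ 11/13.
The tighter constraint is BluePeak's, so cooperation needs β ≥ 11/13.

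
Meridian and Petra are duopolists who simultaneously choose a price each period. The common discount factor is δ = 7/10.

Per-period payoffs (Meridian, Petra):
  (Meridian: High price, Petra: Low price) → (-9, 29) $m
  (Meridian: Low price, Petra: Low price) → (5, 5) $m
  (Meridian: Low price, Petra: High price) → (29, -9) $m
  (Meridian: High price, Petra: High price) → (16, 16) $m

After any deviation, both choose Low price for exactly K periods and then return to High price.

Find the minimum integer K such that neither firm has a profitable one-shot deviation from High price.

2

IC: δ(1−δ^K)/(1−δ) ≥ (29−16)/(16−5) = 13/11.
With δ = 7/10: need 1 − δ^K ≥ 13/11·(1−7/10)/(7/10), i.e. δ^K ≤ 0.4935.
Since (7/10)^1 = 0.7000 and (7/10)^2 = 0.4900, the smallest such K is 2.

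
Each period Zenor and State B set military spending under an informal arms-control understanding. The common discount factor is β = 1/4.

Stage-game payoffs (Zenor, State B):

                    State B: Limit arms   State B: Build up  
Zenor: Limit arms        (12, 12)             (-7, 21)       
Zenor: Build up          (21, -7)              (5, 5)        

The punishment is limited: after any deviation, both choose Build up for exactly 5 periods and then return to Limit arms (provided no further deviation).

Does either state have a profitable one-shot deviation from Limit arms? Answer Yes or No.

IC: β+…+β^5 ≥ (21−12)/(12−5) = 9/7.
At β = 1/4: partial sum = 0.3330 < 1.2857. Cooperation not sustainable.

Yes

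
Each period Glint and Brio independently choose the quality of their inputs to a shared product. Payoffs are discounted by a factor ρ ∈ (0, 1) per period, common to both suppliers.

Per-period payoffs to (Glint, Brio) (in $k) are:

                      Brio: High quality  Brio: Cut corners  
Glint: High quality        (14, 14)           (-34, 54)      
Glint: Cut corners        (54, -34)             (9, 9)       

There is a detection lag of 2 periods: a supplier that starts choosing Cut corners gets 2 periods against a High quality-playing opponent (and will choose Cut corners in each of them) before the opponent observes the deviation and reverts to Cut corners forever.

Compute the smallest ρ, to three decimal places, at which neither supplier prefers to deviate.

0.943

Deviating for the 2 undetected periods gains 54−14 = 40 per period over cooperation, then loses 14−9 = 5 per period forever once punishment starts.
Gain: 40(1 + ρ + … + ρ^1); loss: 5·ρ^2/(1−ρ).
No profitable deviation ⇔ 40(1−ρ^2) ≤ 5·ρ^2, i.e. ρ^2 ≥ 40/(40+5) = 8/9.
Hence ρ ≥ (8/9)^(1/2) ≈ 0.943.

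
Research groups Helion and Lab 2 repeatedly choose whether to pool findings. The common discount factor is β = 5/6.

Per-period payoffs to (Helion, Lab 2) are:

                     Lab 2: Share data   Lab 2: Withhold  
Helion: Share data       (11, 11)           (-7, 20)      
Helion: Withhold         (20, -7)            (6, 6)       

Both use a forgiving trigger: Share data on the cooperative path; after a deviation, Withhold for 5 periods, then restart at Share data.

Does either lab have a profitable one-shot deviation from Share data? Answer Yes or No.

A one-shot deviation gives 20 now, then 6 for 5 periods, then back to 11.
Gain from deviating: (20−11) today; loss: (11−6) in each of the next 5 periods.
No-deviation condition: (11−6)(β+…+β^5) ≥ 20−11, i.e. β+…+β^5 ≥ 9/5.
At β = 5/6: β+…+β^5 = 2.9906 ≥ 1.8000.
So cooperation is sustainable.

No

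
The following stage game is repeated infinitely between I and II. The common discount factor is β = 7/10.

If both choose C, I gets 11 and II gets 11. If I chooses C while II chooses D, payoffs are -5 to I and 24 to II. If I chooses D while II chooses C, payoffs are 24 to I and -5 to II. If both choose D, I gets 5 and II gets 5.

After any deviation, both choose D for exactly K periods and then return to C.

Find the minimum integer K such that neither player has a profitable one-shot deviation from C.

8

Need Σ_{k=1}^{K} β^k ≥ (24−11)/(11−5) = 2.1667 at β = 7/10.
At K = 7 the sum is 2.1412 < 2.1667; at K = 8 it is 2.1988 ≥ 2.1667.
So the minimum punishment length is K = 8.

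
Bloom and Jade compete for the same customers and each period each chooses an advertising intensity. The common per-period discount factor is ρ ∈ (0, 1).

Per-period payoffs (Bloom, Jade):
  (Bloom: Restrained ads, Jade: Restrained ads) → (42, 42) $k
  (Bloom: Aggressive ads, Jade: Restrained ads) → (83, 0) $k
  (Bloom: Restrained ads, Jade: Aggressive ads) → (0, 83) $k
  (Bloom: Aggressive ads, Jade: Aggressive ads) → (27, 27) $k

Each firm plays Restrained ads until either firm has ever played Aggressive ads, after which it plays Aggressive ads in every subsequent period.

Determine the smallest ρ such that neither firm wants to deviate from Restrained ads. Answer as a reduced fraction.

Under grim trigger the critical discount factor is (T−C)/(T−P) with T = 83, C = 42, P = 27.
ρ* = (83−42)/(83−27) = 41/56.

41/56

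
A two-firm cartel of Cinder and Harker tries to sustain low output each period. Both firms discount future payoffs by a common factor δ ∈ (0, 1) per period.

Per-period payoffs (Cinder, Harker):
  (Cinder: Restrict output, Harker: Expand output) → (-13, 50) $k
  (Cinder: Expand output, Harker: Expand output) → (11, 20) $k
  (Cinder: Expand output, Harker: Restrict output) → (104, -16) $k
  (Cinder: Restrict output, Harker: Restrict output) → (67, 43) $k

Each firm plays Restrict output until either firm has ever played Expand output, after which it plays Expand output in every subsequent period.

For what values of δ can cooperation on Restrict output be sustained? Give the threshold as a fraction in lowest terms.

For Cinder: deviation gain 104−67 = 37, per-period punishment loss 67−11 = 56. IC gives δ ≥ 37/93.
For Harker: gain 7, loss 23 per period, so δ ≥ 7/30.
The tighter constraint is Cinder's, so cooperation needs δ ≥ 37/93.

37/93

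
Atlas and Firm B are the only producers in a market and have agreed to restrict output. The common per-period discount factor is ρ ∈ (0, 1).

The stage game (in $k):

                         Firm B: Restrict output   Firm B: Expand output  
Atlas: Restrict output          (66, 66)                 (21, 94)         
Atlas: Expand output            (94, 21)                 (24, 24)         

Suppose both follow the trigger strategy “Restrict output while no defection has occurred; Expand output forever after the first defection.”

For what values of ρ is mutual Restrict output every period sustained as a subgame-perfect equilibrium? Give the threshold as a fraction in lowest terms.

Cooperation forever yields 66 each period: 66/(1−ρ).
Deviating yields 94 once, then 24 forever: 94 + 24ρ/(1−ρ).
No profitable deviation requires 66/(1−ρ) ≥ 94 + 24ρ/(1−ρ).
Multiplying by (1−ρ): 66 ≥ 94(1−ρ) + 24ρ = 94 − 70ρ.
So 70ρ ≥ 28, i.e. ρ ≥ 28/70 = 2/5.

2/5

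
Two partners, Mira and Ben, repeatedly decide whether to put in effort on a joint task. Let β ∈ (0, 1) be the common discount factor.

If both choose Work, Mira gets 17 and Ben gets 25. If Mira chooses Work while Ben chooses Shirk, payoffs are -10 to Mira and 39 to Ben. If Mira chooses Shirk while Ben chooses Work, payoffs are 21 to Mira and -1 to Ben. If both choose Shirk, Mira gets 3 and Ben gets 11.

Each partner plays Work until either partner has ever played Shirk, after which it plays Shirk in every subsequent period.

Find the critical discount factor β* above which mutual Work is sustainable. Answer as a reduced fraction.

Mira's threshold: (21−17)/(21−3) = 2/9.
Ben's threshold: (39−25)/(39−11) = 1/2.
2/9 < 1/2, so Ben binds and β* = 1/2.

1/2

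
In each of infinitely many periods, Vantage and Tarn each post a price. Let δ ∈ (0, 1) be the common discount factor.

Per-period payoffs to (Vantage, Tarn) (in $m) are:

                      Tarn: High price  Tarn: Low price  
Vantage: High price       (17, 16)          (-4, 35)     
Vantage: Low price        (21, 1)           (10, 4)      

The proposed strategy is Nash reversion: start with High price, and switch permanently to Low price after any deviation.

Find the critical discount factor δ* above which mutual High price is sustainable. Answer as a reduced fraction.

Vantage: cooperation gives 17 each period; deviation gives 21 once then 10 forever.
  17/(1−δ) ≥ 21 + 10δ/(1−δ) ⇒ δ ≥ 4/11.
Tarn: cooperation gives 16 each period; deviation gives 35 once then 4 forever.
  δ ≥ 19/31.
Both must hold, so the binding constraint is Tarn's: δ ≥ 19/31.

19/31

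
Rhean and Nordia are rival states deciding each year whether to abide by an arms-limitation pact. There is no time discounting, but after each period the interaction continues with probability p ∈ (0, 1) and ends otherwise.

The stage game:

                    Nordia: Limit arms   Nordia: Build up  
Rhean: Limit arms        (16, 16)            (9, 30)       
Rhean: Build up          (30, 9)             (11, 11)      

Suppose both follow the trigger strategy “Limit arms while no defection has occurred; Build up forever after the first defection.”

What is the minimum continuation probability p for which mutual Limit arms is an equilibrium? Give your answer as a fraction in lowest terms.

14/19

With no time discounting, the continuation probability p plays the role of the discount factor.
Grim-trigger IC: 16/(1−p) ≥ 30 + 11p/(1−p) ⇒ p ≥ (30−16)/(30−11) = 14/19.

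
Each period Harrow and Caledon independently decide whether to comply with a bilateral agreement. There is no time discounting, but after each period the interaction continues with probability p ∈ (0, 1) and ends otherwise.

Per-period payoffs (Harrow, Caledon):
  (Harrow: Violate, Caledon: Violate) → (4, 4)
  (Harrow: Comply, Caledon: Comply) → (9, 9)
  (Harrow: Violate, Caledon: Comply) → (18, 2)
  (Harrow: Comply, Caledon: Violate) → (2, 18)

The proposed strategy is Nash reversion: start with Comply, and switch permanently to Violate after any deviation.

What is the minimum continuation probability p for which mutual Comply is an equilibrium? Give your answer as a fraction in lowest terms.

Expected cooperation value is 9 + p·9 + p²·9 + … = 9/(1−p); deviation gives 18 + p·4/(1−p).
9 ≥ 18(1−p) + 4p ⇒ 14p ≥ 9 ⇒ p ≥ 9/14.

9/14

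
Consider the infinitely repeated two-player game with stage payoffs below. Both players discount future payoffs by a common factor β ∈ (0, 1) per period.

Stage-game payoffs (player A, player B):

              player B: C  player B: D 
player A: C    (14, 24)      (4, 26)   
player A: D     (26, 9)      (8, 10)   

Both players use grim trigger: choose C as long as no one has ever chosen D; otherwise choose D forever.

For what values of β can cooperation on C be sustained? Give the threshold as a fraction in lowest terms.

2/3

For player A: deviation gain 26−14 = 12, per-period punishment loss 14−8 = 6. IC gives β ≥ 12/18 = 2/3.
For player B: gain 2, loss 14 per period, so β ≥ 2/16 = 1/8.
The tighter constraint is player A's, so cooperation needs β ≥ 2/3.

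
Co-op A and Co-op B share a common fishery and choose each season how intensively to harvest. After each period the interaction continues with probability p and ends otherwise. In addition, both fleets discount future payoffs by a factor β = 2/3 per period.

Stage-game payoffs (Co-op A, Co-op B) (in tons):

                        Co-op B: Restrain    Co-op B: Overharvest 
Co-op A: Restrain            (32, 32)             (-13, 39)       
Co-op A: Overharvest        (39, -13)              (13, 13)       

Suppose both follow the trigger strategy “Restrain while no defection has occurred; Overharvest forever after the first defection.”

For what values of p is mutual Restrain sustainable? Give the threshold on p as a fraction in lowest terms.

21/52

With continuation probability p and discount β, the effective per-period discount factor is βp.
Grim-trigger IC: βp ≥ (39−32)/(39−13) = 7/26.
So p ≥ (7/26)/(2/3) = 21/52.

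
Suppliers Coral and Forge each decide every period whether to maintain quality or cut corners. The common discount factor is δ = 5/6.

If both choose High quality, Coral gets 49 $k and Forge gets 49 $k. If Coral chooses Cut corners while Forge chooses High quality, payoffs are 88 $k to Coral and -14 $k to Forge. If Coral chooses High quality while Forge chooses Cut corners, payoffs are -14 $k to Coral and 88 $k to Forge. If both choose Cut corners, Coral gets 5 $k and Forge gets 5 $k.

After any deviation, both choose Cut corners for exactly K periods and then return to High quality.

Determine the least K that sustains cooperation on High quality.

IC: δ(1−δ^K)/(1−δ) ≥ (88−49)/(49−5) = 39/44.
With δ = 5/6: need 1 − δ^K ≥ 39/44·(1−5/6)/(5/6), i.e. δ^K ≤ 0.8227.
Since (5/6)^1 = 0.8333 and (5/6)^2 = 0.6944, the smallest such K is 2.

2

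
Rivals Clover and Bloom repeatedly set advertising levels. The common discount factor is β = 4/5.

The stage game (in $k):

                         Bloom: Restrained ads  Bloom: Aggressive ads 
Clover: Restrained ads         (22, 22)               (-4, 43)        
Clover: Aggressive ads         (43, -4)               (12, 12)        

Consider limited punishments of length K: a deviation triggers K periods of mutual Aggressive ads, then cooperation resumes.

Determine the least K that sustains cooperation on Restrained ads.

Need Σ_{k=1}^{K} β^k ≥ (43−22)/(22−12) = 2.1000 at β = 4/5.
At K = 3 the sum is 1.9520 < 2.1000; at K = 4 it is 2.3616 ≥ 2.1000.
So the minimum punishment length is K = 4.

4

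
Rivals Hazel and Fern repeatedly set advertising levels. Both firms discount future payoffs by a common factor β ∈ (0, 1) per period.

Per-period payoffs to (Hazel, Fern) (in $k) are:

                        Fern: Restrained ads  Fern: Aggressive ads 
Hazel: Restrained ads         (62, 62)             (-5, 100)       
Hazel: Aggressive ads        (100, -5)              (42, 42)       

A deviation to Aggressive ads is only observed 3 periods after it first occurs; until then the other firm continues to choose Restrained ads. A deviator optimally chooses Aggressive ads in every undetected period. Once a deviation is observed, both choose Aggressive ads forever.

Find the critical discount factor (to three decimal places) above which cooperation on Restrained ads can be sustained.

0.869

The best deviation is to choose Aggressive ads for all 3 undetected periods, earning 100 each, then 42 forever once detected.
Deviation value: 100(1−β^3)/(1−β) + 42β^3/(1−β); cooperation value: 62/(1−β).
IC: 62 ≥ 100(1−β^3) + 42β^3 = 100 − 58β^3.
So β^3 ≥ 38/58 = 19/29, giving β ≥ (19/29)^(1/3) ≈ 0.869.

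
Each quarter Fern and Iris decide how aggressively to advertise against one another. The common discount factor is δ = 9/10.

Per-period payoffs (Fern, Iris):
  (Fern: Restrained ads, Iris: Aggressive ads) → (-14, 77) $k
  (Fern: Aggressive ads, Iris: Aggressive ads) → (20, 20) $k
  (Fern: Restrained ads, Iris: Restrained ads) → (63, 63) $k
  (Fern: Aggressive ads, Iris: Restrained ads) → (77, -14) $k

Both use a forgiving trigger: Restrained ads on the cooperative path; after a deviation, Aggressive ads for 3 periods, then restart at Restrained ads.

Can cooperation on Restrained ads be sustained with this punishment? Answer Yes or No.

Comparing payoff streams over the 4 periods until play realigns: cooperate → 63(1+δ+…+δ^3); deviate → 77 + 20(δ+…+δ^3).
Cooperation is sustained iff (63−20)(δ+…+δ^3) ≥ 77−63.
δ+…+δ^3 = 9/10·(1−(9/10)^3)/(1−9/10) = 2.4390, and (77−63)/(63−20) = 0.3256.
2.4390 ≥ 0.3256, so cooperation is sustainable.

Yes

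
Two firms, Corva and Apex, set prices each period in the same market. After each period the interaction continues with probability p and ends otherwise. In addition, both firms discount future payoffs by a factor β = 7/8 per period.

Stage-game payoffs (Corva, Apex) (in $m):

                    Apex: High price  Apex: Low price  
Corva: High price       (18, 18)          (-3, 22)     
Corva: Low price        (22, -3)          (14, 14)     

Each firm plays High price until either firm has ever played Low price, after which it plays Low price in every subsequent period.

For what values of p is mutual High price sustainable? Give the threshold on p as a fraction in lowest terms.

4/7

With continuation probability p and discount β, the effective per-period discount factor is βp.
Grim-trigger IC: βp ≥ (22−18)/(22−14) = 1/2.
So p ≥ (1/2)/(7/8) = 4/7.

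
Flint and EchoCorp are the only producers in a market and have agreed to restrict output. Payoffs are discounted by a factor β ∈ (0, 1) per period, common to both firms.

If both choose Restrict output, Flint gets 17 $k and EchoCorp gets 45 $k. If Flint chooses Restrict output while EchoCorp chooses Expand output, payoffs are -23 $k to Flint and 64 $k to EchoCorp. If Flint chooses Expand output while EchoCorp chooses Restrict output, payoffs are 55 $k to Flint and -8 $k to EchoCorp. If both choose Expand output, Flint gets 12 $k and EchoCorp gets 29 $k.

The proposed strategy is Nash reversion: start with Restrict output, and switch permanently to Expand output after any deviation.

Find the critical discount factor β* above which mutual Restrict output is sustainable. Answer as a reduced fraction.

Flint's threshold: (55−17)/(55−12) = 38/43.
EchoCorp's threshold: (64−45)/(64−29) = 19/35.
38/43 > 19/35, so Flint binds and β* = 38/43.

38/43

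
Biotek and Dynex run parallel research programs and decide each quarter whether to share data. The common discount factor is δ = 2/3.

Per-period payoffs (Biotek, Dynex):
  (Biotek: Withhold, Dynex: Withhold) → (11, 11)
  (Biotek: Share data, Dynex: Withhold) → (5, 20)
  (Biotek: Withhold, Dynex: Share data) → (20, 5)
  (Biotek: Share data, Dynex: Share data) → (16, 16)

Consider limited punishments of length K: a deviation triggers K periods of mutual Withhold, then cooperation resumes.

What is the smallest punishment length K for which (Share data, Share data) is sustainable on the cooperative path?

No profitable deviation requires (16−11)(δ+…+δ^K) ≥ 20−16, i.e. δ+…+δ^K ≥ 4/5 ≈ 0.8000.
With δ = 2/3, the partial sums are K=1: 0.6667, K=2: 1.1111.
K = 2 is the first length at which the sum reaches 0.8000.

2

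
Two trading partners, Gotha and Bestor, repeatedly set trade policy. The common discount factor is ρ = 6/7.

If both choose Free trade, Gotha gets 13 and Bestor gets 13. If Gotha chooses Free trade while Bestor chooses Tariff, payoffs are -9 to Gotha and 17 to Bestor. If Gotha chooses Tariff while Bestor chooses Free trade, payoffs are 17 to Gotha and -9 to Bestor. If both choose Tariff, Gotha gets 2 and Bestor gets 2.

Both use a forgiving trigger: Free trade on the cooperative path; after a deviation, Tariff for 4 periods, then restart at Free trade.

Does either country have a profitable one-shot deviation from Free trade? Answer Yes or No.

IC: ρ+…+ρ^4 ≥ (17−13)/(13−2) = 4/11.
At ρ = 6/7: partial sum = 2.7613 ≥ 0.3636. Cooperation sustainable.

No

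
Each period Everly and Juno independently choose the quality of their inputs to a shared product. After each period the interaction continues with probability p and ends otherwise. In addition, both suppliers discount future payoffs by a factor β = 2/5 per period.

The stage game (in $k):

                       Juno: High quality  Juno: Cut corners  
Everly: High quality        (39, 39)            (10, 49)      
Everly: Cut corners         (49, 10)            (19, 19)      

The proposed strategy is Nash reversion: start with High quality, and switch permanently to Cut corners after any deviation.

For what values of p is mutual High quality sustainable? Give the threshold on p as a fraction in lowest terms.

5/6

Expected continuation weight on next period's payoff is β·p = 2/5·p, which plays the role of the discount factor.
Cooperation requires 2/5·p ≥ (49−39)/(49−19) = 1/3, hence p ≥ 5/6.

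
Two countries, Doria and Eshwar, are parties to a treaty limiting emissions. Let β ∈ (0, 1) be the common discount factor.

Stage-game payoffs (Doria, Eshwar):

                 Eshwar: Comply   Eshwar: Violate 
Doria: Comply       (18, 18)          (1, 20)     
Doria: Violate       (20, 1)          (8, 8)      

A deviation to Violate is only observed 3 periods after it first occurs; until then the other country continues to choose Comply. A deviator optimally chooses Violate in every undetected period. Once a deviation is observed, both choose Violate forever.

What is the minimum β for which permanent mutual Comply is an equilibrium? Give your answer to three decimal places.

0.550

A deviator earns 20 for 3 periods, then 8 forever; cooperating earns 18 forever. Multiplying the IC by (1−β):
18 ≥ 20(1−β^3) + 8β^3, so 12·β^3 ≥ 2 and β^3 ≥ 1/6.
β ≥ (1/6)^(1/3) ≈ 0.550.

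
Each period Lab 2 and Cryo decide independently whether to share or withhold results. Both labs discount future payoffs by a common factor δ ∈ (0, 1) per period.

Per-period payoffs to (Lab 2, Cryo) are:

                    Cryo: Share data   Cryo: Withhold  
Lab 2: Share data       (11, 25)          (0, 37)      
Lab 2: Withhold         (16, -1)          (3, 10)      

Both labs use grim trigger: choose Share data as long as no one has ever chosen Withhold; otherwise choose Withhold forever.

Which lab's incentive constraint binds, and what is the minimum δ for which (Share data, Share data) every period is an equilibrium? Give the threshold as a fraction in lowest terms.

Lab 2: cooperation gives 11 each period; deviation gives 16 once then 3 forever.
  11/(1−δ) ≥ 16 + 3δ/(1−δ) ⇒ δ ≥ 5/13.
Cryo: cooperation gives 25 each period; deviation gives 37 once then 10 forever.
  δ ≥ 12/27 = 4/9.
Both must hold, so the binding constraint is Cryo's: δ ≥ 4/9.

Cryo; δ ≥ 4/9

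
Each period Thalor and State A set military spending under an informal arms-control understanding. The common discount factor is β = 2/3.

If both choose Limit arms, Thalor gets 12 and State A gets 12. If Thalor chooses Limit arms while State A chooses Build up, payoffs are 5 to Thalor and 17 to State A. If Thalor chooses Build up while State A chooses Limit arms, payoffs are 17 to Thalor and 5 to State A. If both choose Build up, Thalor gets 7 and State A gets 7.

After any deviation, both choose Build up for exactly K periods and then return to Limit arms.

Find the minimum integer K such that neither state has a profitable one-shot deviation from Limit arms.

IC: β(1−β^K)/(1−β) ≥ (17−12)/(12−7) = 1.
With β = 2/3: need 1 − β^K ≥ 1·(1−2/3)/(2/3), i.e. β^K ≤ 0.5000.
Since (2/3)^1 = 0.6667 and (2/3)^2 = 0.4444, the smallest such K is 2.

2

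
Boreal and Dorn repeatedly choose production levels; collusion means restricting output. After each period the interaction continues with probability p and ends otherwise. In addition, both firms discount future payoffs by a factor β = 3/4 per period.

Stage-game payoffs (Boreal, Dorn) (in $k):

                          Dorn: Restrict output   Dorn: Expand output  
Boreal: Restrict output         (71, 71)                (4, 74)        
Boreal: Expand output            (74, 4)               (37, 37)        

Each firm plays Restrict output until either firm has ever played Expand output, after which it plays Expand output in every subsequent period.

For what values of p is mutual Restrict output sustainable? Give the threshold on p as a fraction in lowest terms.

4/37

With continuation probability p and discount β, the effective per-period discount factor is βp.
Grim-trigger IC: βp ≥ (74−71)/(74−37) = 3/37.
So p ≥ (3/37)/(3/4) = 4/37.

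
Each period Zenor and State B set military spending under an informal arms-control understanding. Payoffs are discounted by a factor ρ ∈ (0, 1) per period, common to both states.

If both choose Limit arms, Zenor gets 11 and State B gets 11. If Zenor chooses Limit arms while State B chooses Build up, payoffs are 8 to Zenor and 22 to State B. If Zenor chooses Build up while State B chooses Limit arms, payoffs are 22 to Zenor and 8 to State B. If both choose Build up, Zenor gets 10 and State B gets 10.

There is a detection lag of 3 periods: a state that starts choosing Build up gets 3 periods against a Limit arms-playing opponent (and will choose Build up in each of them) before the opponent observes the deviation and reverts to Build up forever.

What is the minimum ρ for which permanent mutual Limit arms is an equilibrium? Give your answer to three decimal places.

A deviator earns 22 for 3 periods, then 10 forever; cooperating earns 11 forever. Multiplying the IC by (1−ρ):
11 ≥ 22(1−ρ^3) + 10ρ^3, so 12·ρ^3 ≥ 11 and ρ^3 ≥ 11/12.
ρ ≥ (11/12)^(1/3) ≈ 0.971.

0.971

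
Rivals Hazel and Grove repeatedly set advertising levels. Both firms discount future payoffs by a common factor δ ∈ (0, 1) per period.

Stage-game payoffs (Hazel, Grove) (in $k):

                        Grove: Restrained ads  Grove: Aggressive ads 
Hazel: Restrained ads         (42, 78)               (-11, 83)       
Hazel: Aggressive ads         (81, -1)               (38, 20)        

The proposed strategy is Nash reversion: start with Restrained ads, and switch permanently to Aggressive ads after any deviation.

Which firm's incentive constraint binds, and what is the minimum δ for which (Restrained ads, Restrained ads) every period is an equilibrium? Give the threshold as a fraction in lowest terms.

Hazel; δ ≥ 39/43

Hazel's threshold: (81−42)/(81−38) = 39/43.
Grove's threshold: (83−78)/(83−20) = 5/63.
39/43 > 5/63, so Hazel binds and δ* = 39/43.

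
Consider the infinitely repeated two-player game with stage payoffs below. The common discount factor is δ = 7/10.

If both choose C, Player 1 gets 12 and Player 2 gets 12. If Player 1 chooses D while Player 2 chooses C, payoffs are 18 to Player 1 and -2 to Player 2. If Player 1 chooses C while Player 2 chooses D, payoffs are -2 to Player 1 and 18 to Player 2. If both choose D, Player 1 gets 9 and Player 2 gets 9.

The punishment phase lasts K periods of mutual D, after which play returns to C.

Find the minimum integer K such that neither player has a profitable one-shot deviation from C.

6

Need Σ_{k=1}^{K} δ^k ≥ (18−12)/(12−9) = 2.0000 at δ = 7/10.
At K = 5 the sum is 1.9412 < 2.0000; at K = 6 it is 2.0588 ≥ 2.0000.
So the minimum punishment length is K = 6.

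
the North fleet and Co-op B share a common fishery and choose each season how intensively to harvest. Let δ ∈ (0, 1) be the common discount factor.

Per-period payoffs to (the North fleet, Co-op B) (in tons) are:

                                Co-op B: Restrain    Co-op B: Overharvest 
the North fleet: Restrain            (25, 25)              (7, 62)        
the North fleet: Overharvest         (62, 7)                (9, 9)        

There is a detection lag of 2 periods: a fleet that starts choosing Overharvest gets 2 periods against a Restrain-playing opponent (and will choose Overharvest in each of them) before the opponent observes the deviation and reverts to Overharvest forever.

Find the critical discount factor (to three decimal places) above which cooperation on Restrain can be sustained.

0.836

The best deviation is to choose Overharvest for all 2 undetected periods, earning 62 each, then 9 forever once detected.
Deviation value: 62(1−δ^2)/(1−δ) + 9δ^2/(1−δ); cooperation value: 25/(1−δ).
IC: 25 ≥ 62(1−δ^2) + 9δ^2 = 62 − 53δ^2.
So δ^2 ≥ 37/53, giving δ ≥ (37/53)^(1/2) ≈ 0.836.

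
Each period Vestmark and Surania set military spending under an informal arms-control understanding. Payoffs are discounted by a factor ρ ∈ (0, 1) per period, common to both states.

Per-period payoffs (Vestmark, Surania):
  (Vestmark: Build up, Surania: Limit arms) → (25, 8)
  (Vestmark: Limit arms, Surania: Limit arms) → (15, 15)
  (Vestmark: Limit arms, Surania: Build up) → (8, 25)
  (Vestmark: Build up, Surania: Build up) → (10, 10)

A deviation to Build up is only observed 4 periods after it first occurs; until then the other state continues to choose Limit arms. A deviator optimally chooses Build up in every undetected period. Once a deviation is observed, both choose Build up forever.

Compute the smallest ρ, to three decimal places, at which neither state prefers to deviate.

A deviator earns 25 for 4 periods, then 10 forever; cooperating earns 15 forever. Multiplying the IC by (1−ρ):
15 ≥ 25(1−ρ^4) + 10ρ^4, so 15·ρ^4 ≥ 10 and ρ^4 ≥ 2/3.
ρ ≥ (2/3)^(1/4) ≈ 0.904.

0.904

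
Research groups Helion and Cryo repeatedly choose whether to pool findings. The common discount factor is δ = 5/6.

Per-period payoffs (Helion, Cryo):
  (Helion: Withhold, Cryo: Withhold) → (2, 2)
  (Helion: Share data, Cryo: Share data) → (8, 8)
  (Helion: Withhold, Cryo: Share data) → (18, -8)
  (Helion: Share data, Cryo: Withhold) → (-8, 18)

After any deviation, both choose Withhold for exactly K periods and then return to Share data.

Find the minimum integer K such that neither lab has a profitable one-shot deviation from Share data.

No profitable deviation requires (8−2)(δ+…+δ^K) ≥ 18−8, i.e. δ+…+δ^K ≥ 5/3 ≈ 1.6667.
With δ = 5/6, the partial sums are K=1: 0.8333, K=2: 1.5278, K=3: 2.1065.
K = 3 is the first length at which the sum reaches 1.6667.

3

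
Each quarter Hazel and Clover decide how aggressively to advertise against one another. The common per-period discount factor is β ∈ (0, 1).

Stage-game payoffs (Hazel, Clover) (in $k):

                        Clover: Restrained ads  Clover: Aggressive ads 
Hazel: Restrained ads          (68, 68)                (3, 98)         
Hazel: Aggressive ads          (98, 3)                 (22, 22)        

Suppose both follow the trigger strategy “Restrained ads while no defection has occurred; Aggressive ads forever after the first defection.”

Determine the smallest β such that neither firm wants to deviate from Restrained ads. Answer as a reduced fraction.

Under grim trigger the critical discount factor is (T−C)/(T−P) with T = 98, C = 68, P = 22.
β* = (98−68)/(98−22) = 30/76 = 15/38.

15/38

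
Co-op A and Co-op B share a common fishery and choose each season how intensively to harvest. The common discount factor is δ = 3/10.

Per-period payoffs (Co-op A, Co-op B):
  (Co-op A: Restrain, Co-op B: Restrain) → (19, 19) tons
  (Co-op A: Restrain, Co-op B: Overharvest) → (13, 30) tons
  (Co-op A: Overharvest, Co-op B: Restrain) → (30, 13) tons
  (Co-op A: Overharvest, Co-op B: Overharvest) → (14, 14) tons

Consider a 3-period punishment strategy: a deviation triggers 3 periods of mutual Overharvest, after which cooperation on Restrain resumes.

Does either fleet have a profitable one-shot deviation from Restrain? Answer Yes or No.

A one-shot deviation gives 30 now, then 14 for 3 periods, then back to 19.
Gain from deviating: (30−19) today; loss: (19−14) in each of the next 3 periods.
No-deviation condition: (19−14)(δ+…+δ^3) ≥ 30−19, i.e. δ+…+δ^3 ≥ 11/5.
At δ = 3/10: δ+…+δ^3 = 0.4170 < 2.2000.
So cooperation is not sustainable.

Yes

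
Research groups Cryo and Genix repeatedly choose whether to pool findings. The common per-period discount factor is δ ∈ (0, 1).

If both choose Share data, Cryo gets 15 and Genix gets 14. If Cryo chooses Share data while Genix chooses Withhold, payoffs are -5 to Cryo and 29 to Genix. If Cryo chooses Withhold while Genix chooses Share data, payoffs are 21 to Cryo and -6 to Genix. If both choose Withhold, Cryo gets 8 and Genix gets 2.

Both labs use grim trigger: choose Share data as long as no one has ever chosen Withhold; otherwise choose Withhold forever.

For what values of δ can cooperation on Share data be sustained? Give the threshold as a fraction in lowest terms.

5/9

Cryo: cooperation gives 15 each period; deviation gives 21 once then 8 forever.
  15/(1−δ) ≥ 21 + 8δ/(1−δ) ⇒ δ ≥ 6/13.
Genix: cooperation gives 14 each period; deviation gives 29 once then 2 forever.
  δ ≥ 15/27 = 5/9.
Both must hold, so the binding constraint is Genix's: δ ≥ 5/9.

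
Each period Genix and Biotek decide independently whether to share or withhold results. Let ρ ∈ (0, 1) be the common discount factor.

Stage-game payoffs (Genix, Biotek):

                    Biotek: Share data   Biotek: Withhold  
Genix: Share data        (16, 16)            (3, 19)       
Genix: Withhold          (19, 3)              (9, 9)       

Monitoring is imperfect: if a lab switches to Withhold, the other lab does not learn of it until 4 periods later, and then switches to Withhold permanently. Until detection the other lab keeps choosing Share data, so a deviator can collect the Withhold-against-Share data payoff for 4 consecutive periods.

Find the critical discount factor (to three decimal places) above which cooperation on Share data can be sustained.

0.740

A deviator earns 19 for 4 periods, then 9 forever; cooperating earns 16 forever. Multiplying the IC by (1−ρ):
16 ≥ 19(1−ρ^4) + 9ρ^4, so 10·ρ^4 ≥ 3 and ρ^4 ≥ 3/10.
ρ ≥ (3/10)^(1/4) ≈ 0.740.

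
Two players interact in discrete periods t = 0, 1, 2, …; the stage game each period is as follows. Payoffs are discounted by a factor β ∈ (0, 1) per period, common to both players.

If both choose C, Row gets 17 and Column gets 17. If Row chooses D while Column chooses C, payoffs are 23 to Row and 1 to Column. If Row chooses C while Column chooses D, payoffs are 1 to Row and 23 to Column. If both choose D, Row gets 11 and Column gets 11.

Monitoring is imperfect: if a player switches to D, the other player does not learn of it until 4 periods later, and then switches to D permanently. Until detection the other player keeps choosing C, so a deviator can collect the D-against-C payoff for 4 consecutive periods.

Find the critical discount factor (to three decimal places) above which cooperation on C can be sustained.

The best deviation is to choose D for all 4 undetected periods, earning 23 each, then 11 forever once detected.
Deviation value: 23(1−β^4)/(1−β) + 11β^4/(1−β); cooperation value: 17/(1−β).
IC: 17 ≥ 23(1−β^4) + 11β^4 = 23 − 12β^4.
So β^4 ≥ 6/12 = 1/2, giving β ≥ (1/2)^(1/4) ≈ 0.841.

0.841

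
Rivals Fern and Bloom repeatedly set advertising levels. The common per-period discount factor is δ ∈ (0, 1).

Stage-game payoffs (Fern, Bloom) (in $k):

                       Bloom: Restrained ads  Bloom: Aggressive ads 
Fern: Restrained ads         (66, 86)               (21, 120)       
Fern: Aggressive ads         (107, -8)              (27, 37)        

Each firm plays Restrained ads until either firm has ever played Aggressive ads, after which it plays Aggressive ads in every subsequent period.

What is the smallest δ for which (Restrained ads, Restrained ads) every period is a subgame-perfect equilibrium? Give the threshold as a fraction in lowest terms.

For Fern: deviation gain 107−66 = 41, per-period punishment loss 66−27 = 39. IC gives δ ≥ 41/80.
For Bloom: gain 34, loss 49 per period, so δ ≥ 34/83.
The tighter constraint is Fern's, so cooperation needs δ ≥ 41/80.

41/80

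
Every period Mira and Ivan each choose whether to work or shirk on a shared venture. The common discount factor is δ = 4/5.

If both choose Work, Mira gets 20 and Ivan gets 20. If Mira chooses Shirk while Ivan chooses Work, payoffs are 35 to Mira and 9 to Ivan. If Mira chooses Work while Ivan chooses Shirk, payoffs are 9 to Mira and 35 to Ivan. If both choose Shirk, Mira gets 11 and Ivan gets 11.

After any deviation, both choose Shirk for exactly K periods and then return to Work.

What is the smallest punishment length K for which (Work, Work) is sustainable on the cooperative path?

IC: δ(1−δ^K)/(1−δ) ≥ (35−20)/(20−11) = 5/3.
With δ = 4/5: need 1 − δ^K ≥ 5/3·(1−4/5)/(4/5), i.e. δ^K ≤ 0.5833.
Since (4/5)^2 = 0.6400 and (4/5)^3 = 0.5120, the smallest such K is 3.

3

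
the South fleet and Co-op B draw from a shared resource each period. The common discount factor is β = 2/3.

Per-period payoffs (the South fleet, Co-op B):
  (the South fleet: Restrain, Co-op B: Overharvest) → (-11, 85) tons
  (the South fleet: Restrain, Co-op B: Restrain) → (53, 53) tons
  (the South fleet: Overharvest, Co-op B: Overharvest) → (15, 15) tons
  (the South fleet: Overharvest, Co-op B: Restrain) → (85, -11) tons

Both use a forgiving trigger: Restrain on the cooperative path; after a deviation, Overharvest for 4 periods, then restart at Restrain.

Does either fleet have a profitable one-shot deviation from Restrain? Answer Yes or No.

Comparing payoff streams over the 5 periods until play realigns: cooperate → 53(1+β+…+β^4); deviate → 85 + 15(β+…+β^4).
Cooperation is sustained iff (53−15)(β+…+β^4) ≥ 85−53.
β+…+β^4 = 2/3·(1−(2/3)^4)/(1−2/3) = 1.6049, and (85−53)/(53−15) = 0.8421.
1.6049 ≥ 0.8421, so cooperation is sustainable.

No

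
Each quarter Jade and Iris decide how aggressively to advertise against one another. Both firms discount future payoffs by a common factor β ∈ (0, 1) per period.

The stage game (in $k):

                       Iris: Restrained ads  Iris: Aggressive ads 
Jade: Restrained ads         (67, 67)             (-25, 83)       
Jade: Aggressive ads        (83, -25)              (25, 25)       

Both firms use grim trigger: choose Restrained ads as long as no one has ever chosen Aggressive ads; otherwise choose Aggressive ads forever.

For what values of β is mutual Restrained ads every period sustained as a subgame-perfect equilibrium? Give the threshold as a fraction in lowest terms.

8/29

Cooperation forever yields 67 each period: 67/(1−β).
Deviating yields 83 once, then 25 forever: 83 + 25β/(1−β).
No profitable deviation requires 67/(1−β) ≥ 83 + 25β/(1−β).
Multiplying by (1−β): 67 ≥ 83(1−β) + 25β = 83 − 58β.
So 58β ≥ 16, i.e. β ≥ 16/58 = 8/29.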